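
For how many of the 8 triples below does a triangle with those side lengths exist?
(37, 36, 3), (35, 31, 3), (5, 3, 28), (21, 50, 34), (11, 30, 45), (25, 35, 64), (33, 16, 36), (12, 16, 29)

(3,36,37): 3+36 > 37 → valid
(3,31,35): 3+31 ≤ 35 → not valid
(3,5,28): 3+5 ≤ 28 → not valid
(21,34,50): 21+34 > 50 → valid
(11,30,45): 11+30 ≤ 45 → not valid
(25,35,64): 25+35 ≤ 64 → not valid
(16,33,36): 16+33 > 36 → valid
(12,16,29): 12+16 ≤ 29 → not valid
3 of the 8 triples form a triangle.

3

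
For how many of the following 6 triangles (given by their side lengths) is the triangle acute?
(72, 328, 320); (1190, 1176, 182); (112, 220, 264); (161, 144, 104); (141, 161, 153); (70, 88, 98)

3

(72,328,320): 72²+320² = 107584 = 328² → right
(1190,1176,182): 182²+1176² = 1416100 = 1190² → right
(112,220,264): 112²+220² = 60944 < 69696 = 264² → obtuse
(161,144,104): 104²+144² = 31552 > 25921 = 161² → acute
(141,161,153): 141²+153² = 43290 > 25921 = 161² → acute
(70,88,98): 70²+88² = 12644 > 9604 = 98² → acute
3 of the 6 are acute.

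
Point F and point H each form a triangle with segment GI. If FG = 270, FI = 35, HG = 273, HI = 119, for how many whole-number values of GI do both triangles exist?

From triangle FGI: 235 < GI < 305.
From triangle HGI: 154 < GI < 392.
Intersection: 235 < GI < 305, so integers 236 through 304: 69 values.

69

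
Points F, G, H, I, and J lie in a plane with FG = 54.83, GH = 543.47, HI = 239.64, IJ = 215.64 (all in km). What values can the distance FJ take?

The maximum is all hops collinear in one direction: 54.83 + 543.47 + 239.64 + 215.64 = 1053.58.
The longest hop is 543.47; the others sum to 510.11. Folding the others back against it leaves at least 543.47 − 510.11 = 33.36.

33.36 ≤ FJ ≤ 1053.58 km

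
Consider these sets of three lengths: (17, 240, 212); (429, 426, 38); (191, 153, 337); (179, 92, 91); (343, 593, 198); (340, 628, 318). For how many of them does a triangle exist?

(17,212,240): 17+212 ≤ 240 → not valid
(38,426,429): 38+426 > 429 → valid
(153,191,337): 153+191 > 337 → valid
(91,92,179): 91+92 > 179 → valid
(198,343,593): 198+343 ≤ 593 → not valid
(318,340,628): 318+340 > 628 → valid
4 of the 6 triples form a triangle.

4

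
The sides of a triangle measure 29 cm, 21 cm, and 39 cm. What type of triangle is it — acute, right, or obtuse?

Compare the square of the longest side to the sum of squares of the other two: 21² + 29² = 1282 < 1521 = 39².

obtuse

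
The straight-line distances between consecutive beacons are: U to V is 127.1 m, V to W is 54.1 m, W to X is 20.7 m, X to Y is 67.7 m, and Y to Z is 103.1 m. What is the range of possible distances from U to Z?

0 ≤ UZ ≤ 372.7 m

The maximum is all hops collinear in one direction: 127.1 + 54.1 + 20.7 + 67.7 + 103.1 = 372.7.
The longest hop is 127.1; the others sum to 245.6. Since 127.1 ≤ 245.6, the path can fold back on itself completely, so the minimum distance is 0.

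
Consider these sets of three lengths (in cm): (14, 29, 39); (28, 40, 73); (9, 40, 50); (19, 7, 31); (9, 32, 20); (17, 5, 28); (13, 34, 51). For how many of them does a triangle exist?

(14,29,39): 14+29 > 39 → valid
(28,40,73): 28+40 ≤ 73 → not valid
(9,40,50): 9+40 ≤ 50 → not valid
(7,19,31): 7+19 ≤ 31 → not valid
(9,20,32): 9+20 ≤ 32 → not valid
(5,17,28): 5+17 ≤ 28 → not valid
(13,34,51): 13+34 ≤ 51 → not valid
1 of the 7 triples forms a triangle.

1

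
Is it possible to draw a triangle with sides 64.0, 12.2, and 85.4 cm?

The longest side is 85.4, but the other two sum to only 76.2.
76.2 < 85.4, so the triangle inequality fails.

No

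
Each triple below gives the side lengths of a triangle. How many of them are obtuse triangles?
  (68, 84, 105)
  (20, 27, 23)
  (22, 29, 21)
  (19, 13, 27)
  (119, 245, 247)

(68,84,105): 68²+84² = 11680 > 11025 = 105² → acute
(20,27,23): 20²+23² = 929 > 729 = 27² → acute
(22,29,21): 21²+22² = 925 > 841 = 29² → acute
(19,13,27): 13²+19² = 530 < 729 = 27² → obtuse
(119,245,247): 119²+245² = 74186 > 61009 = 247² → acute
1 of the 5 is obtuse.

1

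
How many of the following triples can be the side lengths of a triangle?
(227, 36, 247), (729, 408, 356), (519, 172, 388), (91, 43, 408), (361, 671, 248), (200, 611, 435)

4

(36,227,247): 36+227 > 247 → valid
(356,408,729): 356+408 > 729 → valid
(172,388,519): 172+388 > 519 → valid
(43,91,408): 43+91 ≤ 408 → not valid
(248,361,671): 248+361 ≤ 671 → not valid
(200,435,611): 200+435 > 611 → valid
4 of the 6 triples form a triangle.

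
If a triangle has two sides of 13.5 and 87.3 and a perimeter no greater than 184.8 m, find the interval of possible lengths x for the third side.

73.8 < x ≤ 84.0 m

Triangle inequality alone gives 73.8 < x < 100.8.
The perimeter condition gives x ≤ 184.8 − 13.5 − 87.3 = 84.0.
Intersecting the two: 73.8 < x ≤ 84.0.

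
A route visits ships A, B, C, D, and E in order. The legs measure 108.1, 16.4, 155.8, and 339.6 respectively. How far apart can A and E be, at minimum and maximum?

59.3 ≤ AE ≤ 619.9

The maximum is all hops collinear in one direction: 108.1 + 16.4 + 155.8 + 339.6 = 619.9.
The longest hop is 339.6; the others sum to 280.3. Folding the others back against it leaves at least 339.6 − 280.3 = 59.3.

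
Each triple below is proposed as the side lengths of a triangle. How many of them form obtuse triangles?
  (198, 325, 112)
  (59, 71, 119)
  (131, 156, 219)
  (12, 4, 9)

(198,325,112): 112+198 ≤ 325, not a triangle
(59,71,119): 59²+71² = 8522 < 14161 = 119² → obtuse
(131,156,219): 131²+156² = 41497 < 47961 = 219² → obtuse
(12,4,9): 4²+9² = 97 < 144 = 12² → obtuse
3 of the 4 are obtuse.

3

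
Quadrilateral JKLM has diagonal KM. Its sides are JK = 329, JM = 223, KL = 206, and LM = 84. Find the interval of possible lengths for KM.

122 < KM < 290

From triangle JKM: |329 − 223| < KM < 329 + 223, i.e. 106 < KM < 552.
From triangle LKM: 122 < KM < 290.
Both must hold, so KM lies in the intersection.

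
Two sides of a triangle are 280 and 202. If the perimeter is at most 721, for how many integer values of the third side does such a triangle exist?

Triangle inequality: 78 < x < 482. Perimeter ≤ 721 gives x ≤ 721 − 280 − 202 = 239.
So 78 < x ≤ 239; integers 79 through 239: 161 values.

161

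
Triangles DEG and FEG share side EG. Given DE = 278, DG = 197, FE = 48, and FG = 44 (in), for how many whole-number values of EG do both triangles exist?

10

From triangle DEG: 81 < EG < 475.
From triangle FEG: 4 < EG < 92.
Intersection: 81 < EG < 92, so integers 82 through 91: 10 values.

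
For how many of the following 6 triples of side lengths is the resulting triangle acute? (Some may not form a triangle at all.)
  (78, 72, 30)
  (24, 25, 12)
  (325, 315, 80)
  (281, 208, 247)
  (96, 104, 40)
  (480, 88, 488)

(78,72,30): 30²+72² = 6084 = 78² → right
(24,25,12): 12²+24² = 720 > 625 = 25² → acute
(325,315,80): 80²+315² = 105625 = 325² → right
(281,208,247): 208²+247² = 104273 > 78961 = 281² → acute
(96,104,40): 40²+96² = 10816 = 104² → right
(480,88,488): 88²+480² = 238144 = 488² → right
2 of the 6 are acute.

2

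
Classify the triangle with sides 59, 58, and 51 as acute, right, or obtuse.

acute

Compare the square of the longest side to the sum of squares of the other two: 51² + 58² = 5965 > 3481 = 59².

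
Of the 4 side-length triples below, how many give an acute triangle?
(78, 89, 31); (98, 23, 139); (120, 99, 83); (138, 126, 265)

1

(78,89,31): 31²+78² = 7045 < 7921 = 89² → obtuse
(98,23,139): 23+98 ≤ 139, not a triangle
(120,99,83): 83²+99² = 16690 > 14400 = 120² → acute
(138,126,265): 126+138 ≤ 265, not a triangle
1 of the 4 is acute.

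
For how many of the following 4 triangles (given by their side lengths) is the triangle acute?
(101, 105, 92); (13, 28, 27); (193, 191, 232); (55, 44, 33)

3

(101,105,92): 92²+101² = 18665 > 11025 = 105² → acute
(13,28,27): 13²+27² = 898 > 784 = 28² → acute
(193,191,232): 191²+193² = 73730 > 53824 = 232² → acute
(55,44,33): 33²+44² = 3025 = 55² → right
3 of the 4 are acute.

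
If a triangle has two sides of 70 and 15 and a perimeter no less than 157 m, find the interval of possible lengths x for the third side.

Triangle inequality alone gives 55 < x < 85.
The perimeter condition gives x ≥ 157 − 70 − 15 = 72.
Intersecting the two: 72 ≤ x < 85.

72 ≤ x < 85 m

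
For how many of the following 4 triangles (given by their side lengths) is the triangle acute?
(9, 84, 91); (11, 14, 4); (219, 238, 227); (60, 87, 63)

(9,84,91): 9²+84² = 7137 < 8281 = 91² → obtuse
(11,14,4): 4²+11² = 137 < 196 = 14² → obtuse
(219,238,227): 219²+227² = 99490 > 56644 = 238² → acute
(60,87,63): 60²+63² = 7569 = 87² → right
1 of the 4 is acute.

1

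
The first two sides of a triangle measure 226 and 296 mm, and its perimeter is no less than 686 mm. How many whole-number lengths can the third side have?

Triangle inequality: 70 < x < 522. Perimeter ≥ 686 gives x ≥ 686 − 226 − 296 = 164.
So 164 ≤ x < 522; integers 164 through 521: 358 values.

358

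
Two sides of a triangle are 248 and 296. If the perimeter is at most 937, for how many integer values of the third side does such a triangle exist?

345

Triangle inequality: 48 < x < 544. Perimeter ≤ 937 gives x ≤ 937 − 248 − 296 = 393.
So 48 < x ≤ 393; integers 49 through 393: 345 values.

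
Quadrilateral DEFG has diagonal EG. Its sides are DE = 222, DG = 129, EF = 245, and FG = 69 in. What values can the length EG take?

176 < EG < 314

From triangle DEG: |222 − 129| < EG < 222 + 129, i.e. 93 < EG < 351.
From triangle FEG: 176 < EG < 314.
Both must hold, so EG lies in the intersection.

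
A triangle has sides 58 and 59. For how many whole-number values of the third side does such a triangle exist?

115

The third side lies in the open interval (1, 117).
Integers from 2 to 116 inclusive: 116 − 2 + 1 = 115.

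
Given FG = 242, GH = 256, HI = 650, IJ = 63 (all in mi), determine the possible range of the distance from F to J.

The maximum is all hops collinear in one direction: 242 + 256 + 650 + 63 = 1211.
The longest hop is 650; the others sum to 561. Folding the others back against it leaves at least 650 − 561 = 89.

89 ≤ FJ ≤ 1211 mi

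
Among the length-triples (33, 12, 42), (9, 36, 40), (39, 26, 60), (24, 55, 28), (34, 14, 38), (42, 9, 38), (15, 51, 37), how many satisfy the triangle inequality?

(12,33,42): 12+33 > 42 → valid
(9,36,40): 9+36 > 40 → valid
(26,39,60): 26+39 > 60 → valid
(24,28,55): 24+28 ≤ 55 → not valid
(14,34,38): 14+34 > 38 → valid
(9,38,42): 9+38 > 42 → valid
(15,37,51): 15+37 > 51 → valid
6 of the 7 triples form a triangle.

6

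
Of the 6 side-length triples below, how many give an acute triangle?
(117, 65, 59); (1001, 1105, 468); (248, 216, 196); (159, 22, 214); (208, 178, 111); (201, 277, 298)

(117,65,59): 59²+65² = 7706 < 13689 = 117² → obtuse
(1001,1105,468): 468²+1001² = 1221025 = 1105² → right
(248,216,196): 196²+216² = 85072 > 61504 = 248² → acute
(159,22,214): 22+159 ≤ 214, not a triangle
(208,178,111): 111²+178² = 44005 > 43264 = 208² → acute
(201,277,298): 201²+277² = 117130 > 88804 = 298² → acute
3 of the 6 are acute.

3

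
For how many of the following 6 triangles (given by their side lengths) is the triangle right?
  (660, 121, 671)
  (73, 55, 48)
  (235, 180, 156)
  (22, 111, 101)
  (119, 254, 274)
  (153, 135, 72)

3

(660,121,671): 121²+660² = 450241 = 671² → right
(73,55,48): 48²+55² = 5329 = 73² → right
(235,180,156): 156²+180² = 56736 > 55225 = 235² → acute
(22,111,101): 22²+101² = 10685 < 12321 = 111² → obtuse
(119,254,274): 119²+254² = 78677 > 75076 = 274² → acute
(153,135,72): 72²+135² = 23409 = 153² → right
3 of the 6 are right.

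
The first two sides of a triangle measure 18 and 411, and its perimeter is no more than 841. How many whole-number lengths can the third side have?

Triangle inequality: 393 < x < 429. Perimeter ≤ 841 gives x ≤ 841 − 18 − 411 = 412.
So 393 < x ≤ 412; integers 394 through 412: 19 values.

19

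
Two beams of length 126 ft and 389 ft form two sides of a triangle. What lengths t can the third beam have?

By the triangle inequality, t must be less than 126 + 389 = 515 and greater than |126 − 389| = 263.

263 < t < 515 (ft)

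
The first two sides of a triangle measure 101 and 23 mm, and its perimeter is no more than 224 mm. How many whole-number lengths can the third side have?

22

Triangle inequality: 78 < x < 124. Perimeter ≤ 224 gives x ≤ 224 − 101 − 23 = 100.
So 78 < x ≤ 100; integers 79 through 100: 22 values.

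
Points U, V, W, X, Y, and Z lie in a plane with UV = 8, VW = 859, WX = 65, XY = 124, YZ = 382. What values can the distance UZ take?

The maximum is all hops collinear in one direction: 8 + 859 + 65 + 124 + 382 = 1438.
The longest hop is 859; the others sum to 579. Folding the others back against it leaves at least 859 − 579 = 280.

280 ≤ UZ ≤ 1438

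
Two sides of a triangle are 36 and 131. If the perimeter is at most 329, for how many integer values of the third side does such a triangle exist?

Triangle inequality: 95 < x < 167. Perimeter ≤ 329 gives x ≤ 329 − 36 − 131 = 162.
So 95 < x ≤ 162; integers 96 through 162: 67 values.

67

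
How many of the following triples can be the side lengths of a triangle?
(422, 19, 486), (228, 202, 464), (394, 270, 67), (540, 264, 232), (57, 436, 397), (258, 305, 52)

2

(19,422,486): 19+422 ≤ 486 → not valid
(202,228,464): 202+228 ≤ 464 → not valid
(67,270,394): 67+270 ≤ 394 → not valid
(232,264,540): 232+264 ≤ 540 → not valid
(57,397,436): 57+397 > 436 → valid
(52,258,305): 52+258 > 305 → valid
2 of the 6 triples form a triangle.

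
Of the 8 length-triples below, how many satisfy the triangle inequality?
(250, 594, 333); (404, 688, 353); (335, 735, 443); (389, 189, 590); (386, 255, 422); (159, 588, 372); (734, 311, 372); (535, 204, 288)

3

(250,333,594): 250+333 ≤ 594 → not valid
(353,404,688): 353+404 > 688 → valid
(335,443,735): 335+443 > 735 → valid
(189,389,590): 189+389 ≤ 590 → not valid
(255,386,422): 255+386 > 422 → valid
(159,372,588): 159+372 ≤ 588 → not valid
(311,372,734): 311+372 ≤ 734 → not valid
(204,288,535): 204+288 ≤ 535 → not valid
3 of the 8 triples form a triangle.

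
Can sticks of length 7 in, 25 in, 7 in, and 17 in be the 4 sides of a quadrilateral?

Yes

A quadrilateral exists iff every side is shorter than the sum of the others — equivalently, the longest side is less than the sum of the rest.
Longest side 25 < 31 (sum of the remaining 3), so yes.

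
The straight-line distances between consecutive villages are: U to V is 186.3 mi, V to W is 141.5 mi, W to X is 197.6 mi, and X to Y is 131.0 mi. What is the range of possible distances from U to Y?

0 ≤ UY ≤ 656.4 mi

The maximum is all hops collinear in one direction: 186.3 + 141.5 + 197.6 + 131.0 = 656.4.
The longest hop is 197.6; the others sum to 458.8. Since 197.6 ≤ 458.8, the path can fold back on itself completely, so the minimum distance is 0.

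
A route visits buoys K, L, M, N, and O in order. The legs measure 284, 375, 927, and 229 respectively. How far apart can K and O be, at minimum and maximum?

The maximum is all hops collinear in one direction: 284 + 375 + 927 + 229 = 1815.
The longest hop is 927; the others sum to 888. Folding the others back against it leaves at least 927 − 888 = 39.

39 ≤ KO ≤ 1815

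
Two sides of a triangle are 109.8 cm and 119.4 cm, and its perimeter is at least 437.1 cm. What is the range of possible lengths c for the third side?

Triangle inequality alone gives 9.6 < c < 229.2.
The perimeter condition gives c ≥ 437.1 − 109.8 − 119.4 = 207.9.
Intersecting the two: 207.9 ≤ c < 229.2.

207.9 ≤ c < 229.2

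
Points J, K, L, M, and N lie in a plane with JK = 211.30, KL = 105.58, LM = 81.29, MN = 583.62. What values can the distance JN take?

The maximum is all hops collinear in one direction: 211.30 + 105.58 + 81.29 + 583.62 = 981.79.
The longest hop is 583.62; the others sum to 398.17. Folding the others back against it leaves at least 583.62 − 398.17 = 185.45.

185.45 ≤ JN ≤ 981.79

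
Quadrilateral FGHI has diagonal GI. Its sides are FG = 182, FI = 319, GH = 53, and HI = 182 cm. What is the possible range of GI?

137 < GI < 235

From triangle FGI: |182 − 319| < GI < 182 + 319, i.e. 137 < GI < 501.
From triangle HGI: 129 < GI < 235.
Both must hold, so GI lies in the intersection.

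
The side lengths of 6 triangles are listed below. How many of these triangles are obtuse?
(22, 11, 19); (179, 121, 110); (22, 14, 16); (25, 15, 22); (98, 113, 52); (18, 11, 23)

(22,11,19): 11²+19² = 482 < 484 = 22² → obtuse
(179,121,110): 110²+121² = 26741 < 32041 = 179² → obtuse
(22,14,16): 14²+16² = 452 < 484 = 22² → obtuse
(25,15,22): 15²+22² = 709 > 625 = 25² → acute
(98,113,52): 52²+98² = 12308 < 12769 = 113² → obtuse
(18,11,23): 11²+18² = 445 < 529 = 23² → obtuse
5 of the 6 are obtuse.

5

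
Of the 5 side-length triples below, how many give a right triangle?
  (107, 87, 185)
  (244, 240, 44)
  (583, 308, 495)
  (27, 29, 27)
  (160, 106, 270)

(107,87,185): 87²+107² = 19018 < 34225 = 185² → obtuse
(244,240,44): 44²+240² = 59536 = 244² → right
(583,308,495): 308²+495² = 339889 = 583² → right
(27,29,27): 27²+27² = 1458 > 841 = 29² → acute
(160,106,270): 106+160 ≤ 270, not a triangle
2 of the 5 are right.

2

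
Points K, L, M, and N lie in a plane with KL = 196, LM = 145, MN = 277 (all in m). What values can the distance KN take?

0 ≤ KN ≤ 618 m

The maximum is all hops collinear in one direction: 196 + 145 + 277 = 618.
The longest hop is 277; the others sum to 341. Since 277 ≤ 341, the path can fold back on itself completely, so the minimum distance is 0.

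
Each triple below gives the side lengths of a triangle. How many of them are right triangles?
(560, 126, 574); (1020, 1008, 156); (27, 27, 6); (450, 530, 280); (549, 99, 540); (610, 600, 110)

5

(560,126,574): 126²+560² = 329476 = 574² → right
(1020,1008,156): 156²+1008² = 1040400 = 1020² → right
(27,27,6): 6²+27² = 765 > 729 = 27² → acute
(450,530,280): 280²+450² = 280900 = 530² → right
(549,99,540): 99²+540² = 301401 = 549² → right
(610,600,110): 110²+600² = 372100 = 610² → right
5 of the 6 are right.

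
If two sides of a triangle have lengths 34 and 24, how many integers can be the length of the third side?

The third side lies in the open interval (10, 58).
Integers from 11 to 57 inclusive: 57 − 11 + 1 = 47.

47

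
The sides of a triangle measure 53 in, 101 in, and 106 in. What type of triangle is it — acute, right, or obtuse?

acute

Compare the square of the longest side to the sum of squares of the other two: 53² + 101² = 13010 > 11236 = 106².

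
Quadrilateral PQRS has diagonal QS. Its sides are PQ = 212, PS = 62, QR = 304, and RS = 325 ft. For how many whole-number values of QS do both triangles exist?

From triangle PQS: 150 < QS < 274.
From triangle RQS: 21 < QS < 629.
Intersection: 150 < QS < 274, so integers 151 through 273: 123 values.

123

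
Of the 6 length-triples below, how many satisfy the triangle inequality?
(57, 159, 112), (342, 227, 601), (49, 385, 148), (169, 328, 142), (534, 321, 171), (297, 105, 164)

1

(57,112,159): 57+112 > 159 → valid
(227,342,601): 227+342 ≤ 601 → not valid
(49,148,385): 49+148 ≤ 385 → not valid
(142,169,328): 142+169 ≤ 328 → not valid
(171,321,534): 171+321 ≤ 534 → not valid
(105,164,297): 105+164 ≤ 297 → not valid
1 of the 6 triples forms a triangle.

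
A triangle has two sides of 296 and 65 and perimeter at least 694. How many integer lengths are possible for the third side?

28

Triangle inequality: 231 < x < 361. Perimeter ≥ 694 gives x ≥ 694 − 296 − 65 = 333.
So 333 ≤ x < 361; integers 333 through 360: 28 values.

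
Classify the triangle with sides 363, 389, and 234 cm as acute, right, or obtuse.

acute

Compare the square of the longest side to the sum of squares of the other two: 234² + 363² = 186525 > 151321 = 389².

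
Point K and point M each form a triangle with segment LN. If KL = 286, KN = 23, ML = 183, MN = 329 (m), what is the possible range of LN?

263 < LN < 309

From triangle KLN: |286 − 23| < LN < 286 + 23, i.e. 263 < LN < 309.
From triangle MLN: 146 < LN < 512.
Both must hold, so LN lies in the intersection.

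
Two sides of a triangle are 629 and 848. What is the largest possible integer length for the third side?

1476

The third side must be strictly less than 629 + 848 = 1477.
The largest integer below 1477 is 1476.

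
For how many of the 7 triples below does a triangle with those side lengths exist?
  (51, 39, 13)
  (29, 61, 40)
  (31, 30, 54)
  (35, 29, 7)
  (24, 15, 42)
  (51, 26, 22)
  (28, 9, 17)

(13,39,51): 13+39 > 51 → valid
(29,40,61): 29+40 > 61 → valid
(30,31,54): 30+31 > 54 → valid
(7,29,35): 7+29 > 35 → valid
(15,24,42): 15+24 ≤ 42 → not valid
(22,26,51): 22+26 ≤ 51 → not valid
(9,17,28): 9+17 ≤ 28 → not valid
4 of the 7 triples form a triangle.

4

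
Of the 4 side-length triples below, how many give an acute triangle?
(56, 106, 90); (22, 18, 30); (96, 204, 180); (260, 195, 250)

(56,106,90): 56²+90² = 11236 = 106² → right
(22,18,30): 18²+22² = 808 < 900 = 30² → obtuse
(96,204,180): 96²+180² = 41616 = 204² → right
(260,195,250): 195²+250² = 100525 > 67600 = 260² → acute
1 of the 4 is acute.

1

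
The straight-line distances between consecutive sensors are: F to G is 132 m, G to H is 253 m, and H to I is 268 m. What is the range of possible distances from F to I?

0 ≤ FI ≤ 653 m

The maximum is all hops collinear in one direction: 132 + 253 + 268 = 653.
The longest hop is 268; the others sum to 385. Since 268 ≤ 385, the path can fold back on itself completely, so the minimum distance is 0.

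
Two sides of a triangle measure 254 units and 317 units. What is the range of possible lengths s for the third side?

By the triangle inequality, s must be less than 254 + 317 = 571 and greater than |254 − 317| = 63.

63 < s < 571 (units)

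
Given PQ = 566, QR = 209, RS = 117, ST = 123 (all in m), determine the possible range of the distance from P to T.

The maximum is all hops collinear in one direction: 566 + 209 + 117 + 123 = 1015.
The longest hop is 566; the others sum to 449. Folding the others back against it leaves at least 566 − 449 = 117.

117 ≤ PT ≤ 1015 m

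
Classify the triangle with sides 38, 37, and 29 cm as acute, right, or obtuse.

acute

Compare the square of the longest side to the sum of squares of the other two: 29² + 37² = 2210 > 1444 = 38².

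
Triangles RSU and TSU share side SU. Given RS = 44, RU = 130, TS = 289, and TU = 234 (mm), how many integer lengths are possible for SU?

87

From triangle RSU: 86 < SU < 174.
From triangle TSU: 55 < SU < 523.
Intersection: 86 < SU < 174, so integers 87 through 173: 87 values.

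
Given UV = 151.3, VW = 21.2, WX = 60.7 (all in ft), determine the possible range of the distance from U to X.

69.4 ≤ UX ≤ 233.2 ft

The maximum is all hops collinear in one direction: 151.3 + 21.2 + 60.7 = 233.2.
The longest hop is 151.3; the others sum to 81.9. Folding the others back against it leaves at least 151.3 − 81.9 = 69.4.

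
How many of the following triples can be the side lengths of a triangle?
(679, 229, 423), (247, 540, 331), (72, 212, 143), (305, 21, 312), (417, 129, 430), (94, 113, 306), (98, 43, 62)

(229,423,679): 229+423 ≤ 679 → not valid
(247,331,540): 247+331 > 540 → valid
(72,143,212): 72+143 > 212 → valid
(21,305,312): 21+305 > 312 → valid
(129,417,430): 129+417 > 430 → valid
(94,113,306): 94+113 ≤ 306 → not valid
(43,62,98): 43+62 > 98 → valid
5 of the 7 triples form a triangle.

5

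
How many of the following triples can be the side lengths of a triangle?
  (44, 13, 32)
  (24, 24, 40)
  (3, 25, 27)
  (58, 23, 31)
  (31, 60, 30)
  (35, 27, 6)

4

(13,32,44): 13+32 > 44 → valid
(24,24,40): 24+24 > 40 → valid
(3,25,27): 3+25 > 27 → valid
(23,31,58): 23+31 ≤ 58 → not valid
(30,31,60): 30+31 > 60 → valid
(6,27,35): 6+27 ≤ 35 → not valid
4 of the 6 triples form a triangle.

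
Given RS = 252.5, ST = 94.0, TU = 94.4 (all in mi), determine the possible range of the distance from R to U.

64.1 ≤ RU ≤ 440.9 mi

The maximum is all hops collinear in one direction: 252.5 + 94.0 + 94.4 = 440.9.
The longest hop is 252.5; the others sum to 188.4. Folding the others back against it leaves at least 252.5 − 188.4 = 64.1.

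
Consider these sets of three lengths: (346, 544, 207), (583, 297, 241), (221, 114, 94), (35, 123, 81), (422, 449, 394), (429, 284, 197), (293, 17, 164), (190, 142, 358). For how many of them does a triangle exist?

3

(207,346,544): 207+346 > 544 → valid
(241,297,583): 241+297 ≤ 583 → not valid
(94,114,221): 94+114 ≤ 221 → not valid
(35,81,123): 35+81 ≤ 123 → not valid
(394,422,449): 394+422 > 449 → valid
(197,284,429): 197+284 > 429 → valid
(17,164,293): 17+164 ≤ 293 → not valid
(142,190,358): 142+190 ≤ 358 → not valid
3 of the 8 triples form a triangle.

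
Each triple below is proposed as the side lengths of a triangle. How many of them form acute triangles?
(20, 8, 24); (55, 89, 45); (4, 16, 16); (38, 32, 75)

1

(20,8,24): 8²+20² = 464 < 576 = 24² → obtuse
(55,89,45): 45²+55² = 5050 < 7921 = 89² → obtuse
(4,16,16): 4²+16² = 272 > 256 = 16² → acute
(38,32,75): 32+38 ≤ 75, not a triangle
1 of the 4 is acute.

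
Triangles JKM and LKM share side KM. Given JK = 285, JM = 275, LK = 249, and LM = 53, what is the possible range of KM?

196 < KM < 302

From triangle JKM: |285 − 275| < KM < 285 + 275, i.e. 10 < KM < 560.
From triangle LKM: 196 < KM < 302.
Both must hold, so KM lies in the intersection.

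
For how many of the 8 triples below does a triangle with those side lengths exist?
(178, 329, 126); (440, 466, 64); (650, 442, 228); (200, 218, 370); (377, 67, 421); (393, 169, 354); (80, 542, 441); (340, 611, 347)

6

(126,178,329): 126+178 ≤ 329 → not valid
(64,440,466): 64+440 > 466 → valid
(228,442,650): 228+442 > 650 → valid
(200,218,370): 200+218 > 370 → valid
(67,377,421): 67+377 > 421 → valid
(169,354,393): 169+354 > 393 → valid
(80,441,542): 80+441 ≤ 542 → not valid
(340,347,611): 340+347 > 611 → valid
6 of the 8 triples form a triangle.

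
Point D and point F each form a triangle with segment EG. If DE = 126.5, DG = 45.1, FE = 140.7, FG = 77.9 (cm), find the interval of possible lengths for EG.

81.4 < EG < 171.6

From triangle DEG: |126.5 − 45.1| < EG < 126.5 + 45.1, i.e. 81.4 < EG < 171.6.
From triangle FEG: 62.8 < EG < 218.6.
Both must hold, so EG lies in the intersection.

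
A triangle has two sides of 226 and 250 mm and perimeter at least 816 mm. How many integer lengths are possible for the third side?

Triangle inequality: 24 < x < 476. Perimeter ≥ 816 gives x ≥ 816 − 226 − 250 = 340.
So 340 ≤ x < 476; integers 340 through 475: 136 values.

136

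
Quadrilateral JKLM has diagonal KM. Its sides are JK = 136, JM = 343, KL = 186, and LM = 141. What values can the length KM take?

207 < KM < 327

From triangle JKM: |136 − 343| < KM < 136 + 343, i.e. 207 < KM < 479.
From triangle LKM: 45 < KM < 327.
Both must hold, so KM lies in the intersection.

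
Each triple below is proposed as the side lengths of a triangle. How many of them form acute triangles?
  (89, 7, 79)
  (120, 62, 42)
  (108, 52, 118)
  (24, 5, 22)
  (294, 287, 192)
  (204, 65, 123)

(89,7,79): 7+79 ≤ 89, not a triangle
(120,62,42): 42+62 ≤ 120, not a triangle
(108,52,118): 52²+108² = 14368 > 13924 = 118² → acute
(24,5,22): 5²+22² = 509 < 576 = 24² → obtuse
(294,287,192): 192²+287² = 119233 > 86436 = 294² → acute
(204,65,123): 65+123 ≤ 204, not a triangle
2 of the 6 are acute.

2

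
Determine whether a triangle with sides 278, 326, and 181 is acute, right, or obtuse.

acute

Compare the square of the longest side to the sum of squares of the other two: 181² + 278² = 110045 > 106276 = 326².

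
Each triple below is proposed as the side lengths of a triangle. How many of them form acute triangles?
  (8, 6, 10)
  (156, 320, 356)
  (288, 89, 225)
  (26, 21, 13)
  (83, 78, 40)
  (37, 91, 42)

(8,6,10): 6²+8² = 100 = 10² → right
(156,320,356): 156²+320² = 126736 = 356² → right
(288,89,225): 89²+225² = 58546 < 82944 = 288² → obtuse
(26,21,13): 13²+21² = 610 < 676 = 26² → obtuse
(83,78,40): 40²+78² = 7684 > 6889 = 83² → acute
(37,91,42): 37+42 ≤ 91, not a triangle
1 of the 6 is acute.

1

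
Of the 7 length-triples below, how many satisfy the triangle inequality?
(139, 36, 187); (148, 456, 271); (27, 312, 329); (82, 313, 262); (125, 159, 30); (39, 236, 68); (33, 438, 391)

2

(36,139,187): 36+139 ≤ 187 → not valid
(148,271,456): 148+271 ≤ 456 → not valid
(27,312,329): 27+312 > 329 → valid
(82,262,313): 82+262 > 313 → valid
(30,125,159): 30+125 ≤ 159 → not valid
(39,68,236): 39+68 ≤ 236 → not valid
(33,391,438): 33+391 ≤ 438 → not valid
2 of the 7 triples form a triangle.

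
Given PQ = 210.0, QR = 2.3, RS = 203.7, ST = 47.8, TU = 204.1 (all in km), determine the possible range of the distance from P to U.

The maximum is all hops collinear in one direction: 210.0 + 2.3 + 203.7 + 47.8 + 204.1 = 667.9.
The longest hop is 210.0; the others sum to 457.9. Since 210.0 ≤ 457.9, the path can fold back on itself completely, so the minimum distance is 0.

0 ≤ PU ≤ 667.9 km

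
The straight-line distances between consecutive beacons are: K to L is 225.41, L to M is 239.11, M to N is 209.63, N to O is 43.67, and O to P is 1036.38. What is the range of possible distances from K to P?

318.56 ≤ KP ≤ 1754.20

The maximum is all hops collinear in one direction: 225.41 + 239.11 + 209.63 + 43.67 + 1036.38 = 1754.20.
The longest hop is 1036.38; the others sum to 717.82. Folding the others back against it leaves at least 1036.38 − 717.82 = 318.56.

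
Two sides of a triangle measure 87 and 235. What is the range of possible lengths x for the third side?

By the triangle inequality, x must be less than 87 + 235 = 322 and greater than |87 − 235| = 148.

148 < x < 322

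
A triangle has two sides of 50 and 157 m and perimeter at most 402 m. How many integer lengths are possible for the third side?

88

Triangle inequality: 107 < x < 207. Perimeter ≤ 402 gives x ≤ 402 − 50 − 157 = 195.
So 107 < x ≤ 195; integers 108 through 195: 88 values.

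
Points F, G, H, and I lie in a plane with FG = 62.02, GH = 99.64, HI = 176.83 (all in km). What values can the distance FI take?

The maximum is all hops collinear in one direction: 62.02 + 99.64 + 176.83 = 338.49.
The longest hop is 176.83; the others sum to 161.66. Folding the others back against it leaves at least 176.83 − 161.66 = 15.17.

15.17 ≤ FI ≤ 338.49 km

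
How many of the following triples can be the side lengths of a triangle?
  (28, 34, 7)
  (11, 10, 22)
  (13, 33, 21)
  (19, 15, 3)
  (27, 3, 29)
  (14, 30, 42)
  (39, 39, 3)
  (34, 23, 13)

6

(7,28,34): 7+28 > 34 → valid
(10,11,22): 10+11 ≤ 22 → not valid
(13,21,33): 13+21 > 33 → valid
(3,15,19): 3+15 ≤ 19 → not valid
(3,27,29): 3+27 > 29 → valid
(14,30,42): 14+30 > 42 → valid
(3,39,39): 3+39 > 39 → valid
(13,23,34): 13+23 > 34 → valid
6 of the 8 triples form a triangle.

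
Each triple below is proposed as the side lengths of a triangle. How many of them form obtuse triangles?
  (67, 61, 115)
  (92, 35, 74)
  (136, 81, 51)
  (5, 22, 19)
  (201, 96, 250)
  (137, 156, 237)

5

(67,61,115): 61²+67² = 8210 < 13225 = 115² → obtuse
(92,35,74): 35²+74² = 6701 < 8464 = 92² → obtuse
(136,81,51): 51+81 ≤ 136, not a triangle
(5,22,19): 5²+19² = 386 < 484 = 22² → obtuse
(201,96,250): 96²+201² = 49617 < 62500 = 250² → obtuse
(137,156,237): 137²+156² = 43105 < 56169 = 237² → obtuse
5 of the 6 are obtuse.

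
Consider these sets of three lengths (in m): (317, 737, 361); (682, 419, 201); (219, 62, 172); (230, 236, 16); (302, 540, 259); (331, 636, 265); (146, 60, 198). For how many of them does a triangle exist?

4

(317,361,737): 317+361 ≤ 737 → not valid
(201,419,682): 201+419 ≤ 682 → not valid
(62,172,219): 62+172 > 219 → valid
(16,230,236): 16+230 > 236 → valid
(259,302,540): 259+302 > 540 → valid
(265,331,636): 265+331 ≤ 636 → not valid
(60,146,198): 60+146 > 198 → valid
4 of the 7 triples form a triangle.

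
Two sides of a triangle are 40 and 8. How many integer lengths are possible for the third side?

The third side lies in the open interval (32, 48).
Integers from 33 to 47 inclusive: 47 − 33 + 1 = 15.

15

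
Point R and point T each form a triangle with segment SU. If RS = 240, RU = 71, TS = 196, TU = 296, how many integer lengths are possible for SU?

From triangle RSU: 169 < SU < 311.
From triangle TSU: 100 < SU < 492.
Intersection: 169 < SU < 311, so integers 170 through 310: 141 values.

141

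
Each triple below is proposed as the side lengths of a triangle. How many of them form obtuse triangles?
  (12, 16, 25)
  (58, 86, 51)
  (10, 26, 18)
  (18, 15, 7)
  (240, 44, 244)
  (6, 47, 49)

(12,16,25): 12²+16² = 400 < 625 = 25² → obtuse
(58,86,51): 51²+58² = 5965 < 7396 = 86² → obtuse
(10,26,18): 10²+18² = 424 < 676 = 26² → obtuse
(18,15,7): 7²+15² = 274 < 324 = 18² → obtuse
(240,44,244): 44²+240² = 59536 = 244² → right
(6,47,49): 6²+47² = 2245 < 2401 = 49² → obtuse
5 of the 6 are obtuse.

5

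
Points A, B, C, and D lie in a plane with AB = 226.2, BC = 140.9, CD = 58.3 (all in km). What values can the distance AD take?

27.0 ≤ AD ≤ 425.4 km

The maximum is all hops collinear in one direction: 226.2 + 140.9 + 58.3 = 425.4.
The longest hop is 226.2; the others sum to 199.2. Folding the others back against it leaves at least 226.2 − 199.2 = 27.0.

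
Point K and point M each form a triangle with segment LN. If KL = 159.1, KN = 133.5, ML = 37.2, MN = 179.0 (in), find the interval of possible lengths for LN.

141.8 < LN < 216.2

From triangle KLN: |159.1 − 133.5| < LN < 159.1 + 133.5, i.e. 25.6 < LN < 292.6.
From triangle MLN: 141.8 < LN < 216.2.
Both must hold, so LN lies in the intersection.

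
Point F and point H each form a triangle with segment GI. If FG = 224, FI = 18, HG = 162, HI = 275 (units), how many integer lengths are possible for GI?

35

From triangle FGI: 206 < GI < 242.
From triangle HGI: 113 < GI < 437.
Intersection: 206 < GI < 242, so integers 207 through 241: 35 values.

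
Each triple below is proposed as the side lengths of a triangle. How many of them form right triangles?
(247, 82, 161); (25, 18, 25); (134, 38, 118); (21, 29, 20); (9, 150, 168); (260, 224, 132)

2

(247,82,161): 82+161 ≤ 247, not a triangle
(25,18,25): 18²+25² = 949 > 625 = 25² → acute
(134,38,118): 38²+118² = 15368 < 17956 = 134² → obtuse
(21,29,20): 20²+21² = 841 = 29² → right
(9,150,168): 9+150 ≤ 168, not a triangle
(260,224,132): 132²+224² = 67600 = 260² → right
2 of the 6 are right.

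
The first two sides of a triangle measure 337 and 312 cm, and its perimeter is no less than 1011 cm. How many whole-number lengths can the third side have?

Triangle inequality: 25 < x < 649. Perimeter ≥ 1011 gives x ≥ 1011 − 337 − 312 = 362.
So 362 ≤ x < 649; integers 362 through 648: 287 values.

287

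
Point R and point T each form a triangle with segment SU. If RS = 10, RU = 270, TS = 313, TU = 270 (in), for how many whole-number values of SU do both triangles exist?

From triangle RSU: 260 < SU < 280.
From triangle TSU: 43 < SU < 583.
Intersection: 260 < SU < 280, so integers 261 through 279: 19 values.

19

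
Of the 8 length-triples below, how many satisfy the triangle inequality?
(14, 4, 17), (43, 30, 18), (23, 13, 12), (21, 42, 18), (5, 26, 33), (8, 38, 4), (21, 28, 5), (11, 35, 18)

(4,14,17): 4+14 > 17 → valid
(18,30,43): 18+30 > 43 → valid
(12,13,23): 12+13 > 23 → valid
(18,21,42): 18+21 ≤ 42 → not valid
(5,26,33): 5+26 ≤ 33 → not valid
(4,8,38): 4+8 ≤ 38 → not valid
(5,21,28): 5+21 ≤ 28 → not valid
(11,18,35): 11+18 ≤ 35 → not valid
3 of the 8 triples form a triangle.

3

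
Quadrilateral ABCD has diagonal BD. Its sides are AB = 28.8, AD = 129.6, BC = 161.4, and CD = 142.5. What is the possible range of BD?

From triangle ABD: |28.8 − 129.6| < BD < 28.8 + 129.6, i.e. 100.8 < BD < 158.4.
From triangle CBD: 18.9 < BD < 303.9.
Both must hold, so BD lies in the intersection.

100.8 < BD < 158.4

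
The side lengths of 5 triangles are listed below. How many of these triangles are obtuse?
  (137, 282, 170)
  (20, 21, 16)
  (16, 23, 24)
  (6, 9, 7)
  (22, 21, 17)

(137,282,170): 137²+170² = 47669 < 79524 = 282² → obtuse
(20,21,16): 16²+20² = 656 > 441 = 21² → acute
(16,23,24): 16²+23² = 785 > 576 = 24² → acute
(6,9,7): 6²+7² = 85 > 81 = 9² → acute
(22,21,17): 17²+21² = 730 > 484 = 22² → acute
1 of the 5 is obtuse.

1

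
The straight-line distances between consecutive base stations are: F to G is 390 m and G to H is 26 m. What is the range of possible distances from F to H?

364 ≤ FH ≤ 416 m

By the triangle inequality, |390 − 26| ≤ FH ≤ 390 + 26.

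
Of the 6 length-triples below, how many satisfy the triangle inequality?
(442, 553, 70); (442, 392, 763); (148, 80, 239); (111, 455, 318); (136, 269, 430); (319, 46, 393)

1

(70,442,553): 70+442 ≤ 553 → not valid
(392,442,763): 392+442 > 763 → valid
(80,148,239): 80+148 ≤ 239 → not valid
(111,318,455): 111+318 ≤ 455 → not valid
(136,269,430): 136+269 ≤ 430 → not valid
(46,319,393): 46+319 ≤ 393 → not valid
1 of the 6 triples forms a triangle.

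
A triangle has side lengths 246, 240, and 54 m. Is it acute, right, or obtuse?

right

Compare the square of the longest side to the sum of squares of the other two: 54² + 240² = 60516 = 246².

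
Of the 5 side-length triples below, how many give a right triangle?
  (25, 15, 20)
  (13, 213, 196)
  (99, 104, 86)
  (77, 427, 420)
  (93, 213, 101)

2

(25,15,20): 15²+20² = 625 = 25² → right
(13,213,196): 13+196 ≤ 213, not a triangle
(99,104,86): 86²+99² = 17197 > 10816 = 104² → acute
(77,427,420): 77²+420² = 182329 = 427² → right
(93,213,101): 93+101 ≤ 213, not a triangle
2 of the 5 are right.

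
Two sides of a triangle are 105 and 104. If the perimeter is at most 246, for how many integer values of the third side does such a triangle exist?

Triangle inequality: 1 < x < 209. Perimeter ≤ 246 gives x ≤ 246 − 105 − 104 = 37.
So 1 < x ≤ 37; integers 2 through 37: 36 values.

36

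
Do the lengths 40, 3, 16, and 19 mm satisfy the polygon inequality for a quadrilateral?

For a quadrilateral, each side must be shorter than the sum of the others.
Here the longest side is 40, but the remaining 3 sides sum to only 38.

No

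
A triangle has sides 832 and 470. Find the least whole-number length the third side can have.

363

The third side must be strictly greater than |832 − 470| = 362.
The smallest integer above 362 is 363.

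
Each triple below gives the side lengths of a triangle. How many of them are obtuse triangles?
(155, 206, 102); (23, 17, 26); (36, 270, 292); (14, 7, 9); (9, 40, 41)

3

(155,206,102): 102²+155² = 34429 < 42436 = 206² → obtuse
(23,17,26): 17²+23² = 818 > 676 = 26² → acute
(36,270,292): 36²+270² = 74196 < 85264 = 292² → obtuse
(14,7,9): 7²+9² = 130 < 196 = 14² → obtuse
(9,40,41): 9²+40² = 1681 = 41² → right
3 of the 5 are obtuse.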